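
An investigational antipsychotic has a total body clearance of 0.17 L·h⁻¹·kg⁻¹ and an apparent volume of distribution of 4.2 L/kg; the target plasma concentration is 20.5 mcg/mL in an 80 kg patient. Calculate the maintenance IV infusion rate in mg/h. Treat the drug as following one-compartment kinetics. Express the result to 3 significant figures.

279 mg/h

CL = 0.17 L·h⁻¹·kg⁻¹ × 80 kg = 13.60 L/h
Rate = CL × Css = 13.60 × 20.5 = 278.8 mg/h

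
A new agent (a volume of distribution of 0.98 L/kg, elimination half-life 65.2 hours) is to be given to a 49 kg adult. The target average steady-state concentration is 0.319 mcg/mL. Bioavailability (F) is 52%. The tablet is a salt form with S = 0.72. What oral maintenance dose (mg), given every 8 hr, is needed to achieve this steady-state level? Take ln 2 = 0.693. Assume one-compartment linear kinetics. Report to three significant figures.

3.48 mg

Vd(total) = 49 kg × 0.98 L/kg = 48.02 L
CL = ln 2 · Vd / t½ = 0.693 × 48.02 / 65.2 = 0.5104 L/h
D = CL × Css × τ / F / S = 0.5104 × 0.319 × 8 / 0.52 / 0.72 = 3.479 mg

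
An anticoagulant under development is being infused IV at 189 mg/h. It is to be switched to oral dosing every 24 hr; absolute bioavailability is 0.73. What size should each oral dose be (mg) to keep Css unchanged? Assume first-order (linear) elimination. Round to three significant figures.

6210 mg

To maintain the same Css, the systemic dosing rate must be unchanged: F·D/τ = infusion rate.
D = rate × τ / F = 189 × 24 / 0.73 = 6214 mg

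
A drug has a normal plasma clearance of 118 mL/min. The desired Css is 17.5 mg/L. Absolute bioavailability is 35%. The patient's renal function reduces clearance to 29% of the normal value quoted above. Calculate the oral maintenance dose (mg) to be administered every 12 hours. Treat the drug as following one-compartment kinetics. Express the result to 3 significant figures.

1230 mg

CL = 118 mL/min = 118 × 0.06 = 7.080 L/h
Patient clearance = 0.29 × 7.080 = 2.053 L/h
D = CL × Css × τ / F = 2.053 × 17.5 × 12 / 0.35 = 1232 mg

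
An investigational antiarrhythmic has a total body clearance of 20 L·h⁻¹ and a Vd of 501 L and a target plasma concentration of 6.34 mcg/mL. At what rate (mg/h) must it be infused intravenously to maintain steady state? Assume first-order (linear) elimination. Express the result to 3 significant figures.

Infusion rate = CL · Css = 20.00 L/h × 6.34 mg/L = 126.8 mg/h

127 mg/h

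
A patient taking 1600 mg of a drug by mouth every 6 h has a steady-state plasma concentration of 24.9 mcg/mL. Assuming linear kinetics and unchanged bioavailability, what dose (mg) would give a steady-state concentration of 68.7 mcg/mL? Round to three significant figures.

For first-order elimination, Css ∝ F·D/(CL·τ); F and CL are unchanged, so Css ∝ D/τ.
D₂ = D₁ × (Css,target / Css,current) = 1600 × 68.7/24.9 = 4414 mg

4410 mg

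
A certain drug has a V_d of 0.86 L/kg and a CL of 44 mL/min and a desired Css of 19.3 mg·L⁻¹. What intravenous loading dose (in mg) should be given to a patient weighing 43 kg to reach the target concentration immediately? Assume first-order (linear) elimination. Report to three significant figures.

714 mg

Total Vd = 0.86 × 43 = 36.98 L
The loading dose fills Vd to the target concentration.
LD = Vd × C = 36.98 × 19.30 = 713.7 mg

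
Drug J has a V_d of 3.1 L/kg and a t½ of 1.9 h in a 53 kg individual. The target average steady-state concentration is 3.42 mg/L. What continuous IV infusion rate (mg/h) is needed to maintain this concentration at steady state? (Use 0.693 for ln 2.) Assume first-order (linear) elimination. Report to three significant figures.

205 mg/h

Vd = 3.1 L/kg × 53 kg = 164.3 L
CL = ln 2 · Vd / t½ = 0.693 × 164.3 / 1.9 = 59.93 L/h
Infusion rate = CL × Css = 59.93 × 3.42 = 205.0 mg/h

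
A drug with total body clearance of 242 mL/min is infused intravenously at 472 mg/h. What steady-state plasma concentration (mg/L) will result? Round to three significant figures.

CL = 242 mL/min = 242 × 0.06 = 14.52 L/h
Css = rate / CL = 472 / 14.52 = 32.51 mg/L

32.5 mg/L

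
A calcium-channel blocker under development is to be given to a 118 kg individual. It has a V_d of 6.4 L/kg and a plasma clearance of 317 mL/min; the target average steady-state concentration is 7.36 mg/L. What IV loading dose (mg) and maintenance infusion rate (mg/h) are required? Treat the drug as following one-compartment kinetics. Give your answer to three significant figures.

Vd = 6.4 L/kg × 118 kg = 755.2 L
Loading: fill Vd to C_target → 755.2 L × 7.36 mg/L = 5558 mg
Convert clearance: 317 mL/min × 60 min/h ÷ 1000 mL/L = 19.02 L/h
Maintenance infusion rate = CL × Css = 19.02 × 7.36 = 140.0 mg/h

(a) 5560 mg; (b) 140 mg/h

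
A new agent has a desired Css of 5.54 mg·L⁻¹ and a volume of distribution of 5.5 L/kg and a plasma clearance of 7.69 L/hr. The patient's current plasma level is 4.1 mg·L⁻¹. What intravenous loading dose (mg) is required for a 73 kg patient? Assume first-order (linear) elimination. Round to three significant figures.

578 mg

Vd = 5.5 L/kg × 73 kg = 401.5 L
Loading dose depends on Vd (not clearance): it fills the distribution volume.
Concentration deficit ΔC = 5.54 − 4.1 = 1.440 mg/L
LD = Vd × ΔC = 401.5 × 1.440 = 578.2 mg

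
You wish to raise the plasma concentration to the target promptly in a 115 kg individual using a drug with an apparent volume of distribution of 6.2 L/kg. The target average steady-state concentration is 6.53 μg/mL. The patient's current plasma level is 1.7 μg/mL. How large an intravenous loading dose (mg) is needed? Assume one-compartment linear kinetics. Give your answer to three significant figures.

Vd(total) = 115 kg × 6.2 L/kg = 713.0 L
Concentration deficit ΔC = 6.53 − 1.7 = 4.830 mg/L
LD = Vd × ΔC = 713.0 × 4.830 = 3444 mg

3440 mg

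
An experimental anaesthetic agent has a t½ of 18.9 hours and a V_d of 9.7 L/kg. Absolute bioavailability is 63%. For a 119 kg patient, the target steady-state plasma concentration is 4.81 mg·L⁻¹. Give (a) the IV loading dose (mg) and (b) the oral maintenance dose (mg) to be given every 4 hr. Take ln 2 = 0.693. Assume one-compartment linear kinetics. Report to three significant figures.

Vd(total) = 119 kg × 9.7 L/kg = 1154 L
LD = Vd × C = 1154 × 4.81 = 5551 mg
CL = 0.693 × Vd / t½ = 0.693 × 1154 / 18.9 = 42.31 L/h
D = CL × Css × τ / F = 42.31 × 4.81 × 4 / 0.63 = 1292 mg

(a) 5550 mg; (b) 1290 mg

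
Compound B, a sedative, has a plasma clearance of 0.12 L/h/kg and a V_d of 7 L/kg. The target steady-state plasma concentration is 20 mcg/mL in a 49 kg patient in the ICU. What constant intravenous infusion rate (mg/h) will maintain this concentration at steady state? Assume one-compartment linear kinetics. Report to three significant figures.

118 mg/h

CL = 0.12 L/h/kg × 49 kg = 5.880 L/h
Maintenance depends on clearance, not Vd — rate in must match rate out.
Rate = CL × Css = 5.880 × 20 = 117.6 mg/h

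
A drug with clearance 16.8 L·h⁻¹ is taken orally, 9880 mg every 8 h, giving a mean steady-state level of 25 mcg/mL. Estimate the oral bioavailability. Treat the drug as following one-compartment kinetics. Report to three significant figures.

F·D/τ = CL·Css at steady state → F = CL·Css·τ / D.
F = 16.8 × 25 × 8 / 9880 = 0.340

0.340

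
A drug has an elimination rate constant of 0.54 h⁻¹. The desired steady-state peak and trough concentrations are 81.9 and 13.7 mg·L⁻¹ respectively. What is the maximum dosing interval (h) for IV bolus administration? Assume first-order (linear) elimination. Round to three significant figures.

Between IV bolus doses, concentration decays as C = C₀·e^(−kτ), so C_peak/C_trough = e^(kτ).
τ_max = ln(C_peak/C_trough) / k = ln(81.9/13.7) / 0.5400 = 1.788 / 0.5400 = 3.311 h

3.31 h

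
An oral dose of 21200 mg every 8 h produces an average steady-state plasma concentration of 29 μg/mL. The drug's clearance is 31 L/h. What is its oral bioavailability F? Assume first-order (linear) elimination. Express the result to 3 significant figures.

F·D/τ = CL·Css at steady state → F = CL·Css·τ / D.
F = 31 × 29 × 8 / 21200 = 0.339

0.339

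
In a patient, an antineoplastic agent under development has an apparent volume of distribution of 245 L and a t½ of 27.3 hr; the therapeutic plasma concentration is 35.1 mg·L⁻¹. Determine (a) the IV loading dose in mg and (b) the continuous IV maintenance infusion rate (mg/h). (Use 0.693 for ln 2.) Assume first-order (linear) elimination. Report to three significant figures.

(a) 8600 mg; (b) 218 mg/h

LD = Vd × C = 245.0 × 35.1 = 8600 mg
CL = 0.693 × Vd / t½ = 0.693 × 245.0 / 27.3 = 6.219 L/h
Infusion rate = CL × Css = 6.219 × 35.1 = 218.3 mg/h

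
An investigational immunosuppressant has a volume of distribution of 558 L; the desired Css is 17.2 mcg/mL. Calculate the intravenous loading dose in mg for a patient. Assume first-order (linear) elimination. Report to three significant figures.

9600 mg

The loading dose fills Vd to the target concentration.
LD = Vd × C = 558.0 × 17.20 = 9598 mg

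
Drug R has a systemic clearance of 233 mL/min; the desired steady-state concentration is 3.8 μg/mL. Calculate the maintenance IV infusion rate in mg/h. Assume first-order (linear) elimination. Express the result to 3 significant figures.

CL = 233 mL/min × 60/1000 = 13.98 L/h
Infusion rate = CL · Css = 13.98 L/h × 3.8 mg/L = 53.12 mg/h

53.1 mg/h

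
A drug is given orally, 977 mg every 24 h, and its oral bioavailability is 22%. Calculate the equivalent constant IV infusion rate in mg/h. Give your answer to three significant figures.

8.96 mg/h

Equivalent systemic input: infusion rate = F·D/τ.
Rate = 0.22 × 977 / 24 = 8.956 mg/h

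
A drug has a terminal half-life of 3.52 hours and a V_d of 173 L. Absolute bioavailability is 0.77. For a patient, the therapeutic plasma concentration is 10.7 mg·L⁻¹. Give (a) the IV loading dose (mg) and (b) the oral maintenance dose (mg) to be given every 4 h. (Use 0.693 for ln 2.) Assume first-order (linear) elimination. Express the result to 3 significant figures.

(a) 1850 mg; (b) 1890 mg

LD = Vd × C = 173.0 × 10.7 = 1851 mg
CL = 0.693 × Vd / t½ = 0.693 × 173.0 / 3.52 = 34.06 L/h
D = CL × Css × τ / F = 34.06 × 10.7 × 4 / 0.77 = 1893 mg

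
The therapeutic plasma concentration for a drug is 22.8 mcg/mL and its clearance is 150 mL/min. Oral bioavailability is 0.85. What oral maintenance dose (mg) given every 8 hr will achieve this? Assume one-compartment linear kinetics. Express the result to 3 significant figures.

Convert clearance: 150 mL/min × 60 min/h ÷ 1000 mL/L = 9.000 L/h
D = CL × Css × τ / F = 9.000 × 22.8 × 8 / 0.85 = 1931 mg

1930 mg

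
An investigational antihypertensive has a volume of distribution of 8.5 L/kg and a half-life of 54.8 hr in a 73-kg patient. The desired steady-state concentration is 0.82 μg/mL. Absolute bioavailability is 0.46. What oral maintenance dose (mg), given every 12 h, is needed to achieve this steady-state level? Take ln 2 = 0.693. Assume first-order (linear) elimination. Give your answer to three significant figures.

168 mg

Vd(total) = 73 kg × 8.5 L/kg = 620.5 L
CL = 0.693 × Vd / t½ = 0.693 × 620.5 / 54.8 = 7.847 L/h
D = CL × Css × τ / F = 7.847 × 0.82 × 12 / 0.46 = 167.9 mg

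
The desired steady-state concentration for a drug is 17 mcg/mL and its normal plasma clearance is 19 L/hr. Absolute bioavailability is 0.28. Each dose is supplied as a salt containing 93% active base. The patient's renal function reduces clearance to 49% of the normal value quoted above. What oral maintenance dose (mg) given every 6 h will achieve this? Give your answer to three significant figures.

3650 mg

Patient clearance = 0.49 × 19.00 = 9.310 L/h
D = CL × Css × τ / F / S = 9.310 × 17 × 6 / 0.28 / 0.93 = 3647 mg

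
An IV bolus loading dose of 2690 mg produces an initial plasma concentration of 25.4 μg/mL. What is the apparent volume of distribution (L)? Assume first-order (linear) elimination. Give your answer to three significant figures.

106 L

Immediately after an IV bolus, C₀ = Dose / Vd, so Vd = Dose / C₀.
Vd = 2690 / 25.4 = 105.9 L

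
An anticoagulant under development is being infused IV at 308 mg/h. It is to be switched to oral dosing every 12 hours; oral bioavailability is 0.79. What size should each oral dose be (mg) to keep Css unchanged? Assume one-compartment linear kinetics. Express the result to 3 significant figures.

4680 mg

To maintain the same Css, the systemic dosing rate must be unchanged: F·D/τ = infusion rate.
D = rate × τ / F = 308 × 12 / 0.79 = 4678 mg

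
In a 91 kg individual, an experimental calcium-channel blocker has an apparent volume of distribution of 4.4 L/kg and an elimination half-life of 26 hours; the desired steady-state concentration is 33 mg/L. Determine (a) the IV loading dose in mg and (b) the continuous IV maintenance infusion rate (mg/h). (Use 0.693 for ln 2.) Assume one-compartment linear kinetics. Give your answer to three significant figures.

Vd = 4.4 L/kg × 91 kg = 400.4 L
LD = Vd × C = 400.4 × 33 = 13210 mg
CL = 0.693 × Vd / t½ = 0.693 × 400.4 / 26 = 10.67 L/h
Infusion rate = CL × Css = 10.67 × 33 = 352.1 mg/h

(a) 13200 mg; (b) 352 mg/h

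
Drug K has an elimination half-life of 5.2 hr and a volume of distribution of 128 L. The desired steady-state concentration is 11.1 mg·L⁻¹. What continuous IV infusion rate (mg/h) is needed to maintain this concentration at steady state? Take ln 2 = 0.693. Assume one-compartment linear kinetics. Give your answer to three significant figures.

189 mg/h

k = 0.693/5.2 = 0.1333 h⁻¹, so CL = k·Vd = 0.1333 × 128.0 = 17.06 L/h
Infusion rate = CL × Css = 17.06 × 11.1 = 189.4 mg/h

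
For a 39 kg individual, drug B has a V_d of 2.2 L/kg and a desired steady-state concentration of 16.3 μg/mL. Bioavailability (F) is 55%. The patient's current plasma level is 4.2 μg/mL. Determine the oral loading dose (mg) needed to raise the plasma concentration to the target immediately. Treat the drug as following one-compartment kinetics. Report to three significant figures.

Total Vd = 2.2 × 39 = 85.80 L
Concentration deficit ΔC = 16.3 − 4.2 = 12.10 mg/L
LD = Vd × ΔC / F = 85.80 × 12.10 / 0.55 = 1888 mg

1890 mg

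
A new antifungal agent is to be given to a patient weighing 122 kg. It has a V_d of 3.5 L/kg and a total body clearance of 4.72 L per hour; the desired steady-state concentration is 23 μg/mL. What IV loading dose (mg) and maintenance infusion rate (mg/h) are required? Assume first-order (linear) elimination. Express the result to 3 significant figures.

Vd(total) = 122 kg × 3.5 L/kg = 427.0 L
Loading dose = Vd × C = 427.0 × 23 = 9821 mg
Maintenance infusion rate = CL × Css = 4.720 × 23 = 108.6 mg/h

(a) 9820 mg; (b) 109 mg/h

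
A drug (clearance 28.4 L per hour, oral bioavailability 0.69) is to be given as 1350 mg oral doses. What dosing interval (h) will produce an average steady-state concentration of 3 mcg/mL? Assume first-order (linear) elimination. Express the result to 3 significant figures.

F·D/τ = CL·Css → τ = F·D / (CL·Css).
τ = 0.69 × 1350 / (28.4 × 3) = 10.93 h

10.9 h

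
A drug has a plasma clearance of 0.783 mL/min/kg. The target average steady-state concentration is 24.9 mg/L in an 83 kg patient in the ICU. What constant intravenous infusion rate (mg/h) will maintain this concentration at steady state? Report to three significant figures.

CL = 0.783 mL/min/kg × 83 kg = 64.99 mL/min = 64.99 × 60/1000 = 3.899 L/h
At steady state, infusion rate equals elimination rate: rate in = CL × Css.
R₀ = 3.899 × 24.9 = 97.09 mg/h

97.1 mg/h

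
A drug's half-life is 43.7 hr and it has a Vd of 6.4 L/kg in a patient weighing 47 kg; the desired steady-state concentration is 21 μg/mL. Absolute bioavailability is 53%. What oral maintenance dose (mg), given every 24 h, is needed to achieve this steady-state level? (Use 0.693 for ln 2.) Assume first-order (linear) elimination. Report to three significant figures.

Vd(total) = 47 kg × 6.4 L/kg = 300.8 L
CL = 0.693 × Vd / t½ = 0.693 × 300.8 / 43.7 = 4.770 L/h
D = CL × Css × τ / F = 4.770 × 21 × 24 / 0.53 = 4536 mg

4540 mg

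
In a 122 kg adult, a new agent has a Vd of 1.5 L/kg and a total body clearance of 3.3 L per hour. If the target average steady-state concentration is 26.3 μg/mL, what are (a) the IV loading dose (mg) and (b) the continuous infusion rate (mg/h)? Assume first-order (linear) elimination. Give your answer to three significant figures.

(a) 4810 mg; (b) 86.8 mg/h

Total Vd = 1.5 × 122 = 183.0 L
LD = Vd · C_target = 183.0 × 26.3 = 4813 mg
Infusion rate = 3.300 L/h × 26.3 mg/L = 86.79 mg/h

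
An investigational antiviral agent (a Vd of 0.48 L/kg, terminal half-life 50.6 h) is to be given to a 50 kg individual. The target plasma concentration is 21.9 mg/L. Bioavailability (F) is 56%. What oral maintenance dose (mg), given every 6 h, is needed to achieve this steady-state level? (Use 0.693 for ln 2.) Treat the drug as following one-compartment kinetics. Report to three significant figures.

77.1 mg

Vd = 0.48 L/kg × 50 kg = 24.00 L
CL = 0.693 × Vd / t½ = 0.693 × 24.00 / 50.6 = 0.3287 L/h
D = CL × Css × τ / F = 0.3287 × 21.9 × 6 / 0.56 = 77.13 mg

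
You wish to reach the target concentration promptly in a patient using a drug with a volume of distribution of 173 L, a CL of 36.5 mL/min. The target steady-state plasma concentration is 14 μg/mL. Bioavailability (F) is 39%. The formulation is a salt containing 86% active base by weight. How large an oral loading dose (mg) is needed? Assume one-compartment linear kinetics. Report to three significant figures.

7220 mg

LD = Vd × C / F / S = 173.0 × 14.00 / 0.39 / 0.86 = 7221 mg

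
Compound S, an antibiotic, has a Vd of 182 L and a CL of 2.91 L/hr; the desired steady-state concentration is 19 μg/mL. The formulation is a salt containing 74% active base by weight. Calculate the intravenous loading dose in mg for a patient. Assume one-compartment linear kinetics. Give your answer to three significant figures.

4670 mg

LD = Vd × C / S = 182.0 × 19.00 / 0.74 = 4673 mg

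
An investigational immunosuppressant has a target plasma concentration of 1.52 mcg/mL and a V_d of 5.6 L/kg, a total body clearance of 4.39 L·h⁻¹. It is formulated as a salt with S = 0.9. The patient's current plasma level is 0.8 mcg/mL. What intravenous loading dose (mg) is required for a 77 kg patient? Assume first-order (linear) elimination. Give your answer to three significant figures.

Vd = 5.6 L/kg × 77 kg = 431.2 L
Concentration deficit ΔC = 1.52 − 0.8 = 0.7200 mg/L
LD = Vd × ΔC / S = 431.2 × 0.7200 / 0.9 = 345.0 mg

345 mg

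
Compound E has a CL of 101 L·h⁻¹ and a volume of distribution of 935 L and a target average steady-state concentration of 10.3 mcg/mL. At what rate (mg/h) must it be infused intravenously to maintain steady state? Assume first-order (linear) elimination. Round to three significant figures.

1040 mg/h

Vd does not affect the maintenance rate; only clearance governs steady-state input.
Rate = CL × Css = 101.0 × 10.3 = 1040 mg/h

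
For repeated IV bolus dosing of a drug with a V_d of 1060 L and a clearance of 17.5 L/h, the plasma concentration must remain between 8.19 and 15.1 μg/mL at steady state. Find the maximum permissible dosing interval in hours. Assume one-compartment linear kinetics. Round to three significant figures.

k = CL / Vd = 17.50 / 1060 = 0.01651 h⁻¹
Between IV bolus doses, concentration decays as C = C₀·e^(−kτ), so C_peak/C_trough = e^(kτ).
τ_max = ln(C_peak/C_trough) / k = ln(15.1/8.19) / 0.01651 = 0.6118 / 0.01651 = 37.06 h

37.1 h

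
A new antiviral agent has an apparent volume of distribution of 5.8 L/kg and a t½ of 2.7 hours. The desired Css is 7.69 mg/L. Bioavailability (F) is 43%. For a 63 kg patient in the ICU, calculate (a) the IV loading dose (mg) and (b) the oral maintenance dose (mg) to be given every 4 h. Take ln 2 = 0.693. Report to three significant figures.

(a) 2810 mg; (b) 6710 mg

Total Vd = 5.8 × 63 = 365.4 L
LD = Vd × C = 365.4 × 7.69 = 2810 mg
CL = 0.693 × Vd / t½ = 0.693 × 365.4 / 2.7 = 93.79 L/h
D = CL × Css × τ / F = 93.79 × 7.69 × 4 / 0.43 = 6709 mg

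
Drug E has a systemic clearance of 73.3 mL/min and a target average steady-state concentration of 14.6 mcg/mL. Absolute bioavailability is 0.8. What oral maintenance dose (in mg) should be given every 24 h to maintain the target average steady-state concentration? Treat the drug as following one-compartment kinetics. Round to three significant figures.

CL = 73.3 mL/min × 60/1000 = 4.398 L/h
D = CL × Css × τ / F = 4.398 × 14.6 × 24 / 0.8 = 1926 mg

1930 mg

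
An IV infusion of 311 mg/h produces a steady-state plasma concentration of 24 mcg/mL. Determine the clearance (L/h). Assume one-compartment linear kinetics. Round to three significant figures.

At steady state, infusion rate = CL × Css, so CL = rate / Css.
CL = 311 / 24 = 12.96 L/h

13.0 L/h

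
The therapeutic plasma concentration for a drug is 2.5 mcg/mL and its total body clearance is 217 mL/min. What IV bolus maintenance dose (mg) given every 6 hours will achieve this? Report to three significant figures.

195 mg

CL = 217 mL/min = 217 × 0.06 = 13.02 L/h
D = CL × Css × τ = 13.02 × 2.5 × 6 = 195.3 mg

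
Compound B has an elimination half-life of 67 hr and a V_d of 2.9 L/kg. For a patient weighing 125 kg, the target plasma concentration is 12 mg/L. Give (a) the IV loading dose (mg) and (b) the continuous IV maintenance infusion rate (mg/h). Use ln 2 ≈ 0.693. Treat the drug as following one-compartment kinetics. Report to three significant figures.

(a) 4350 mg; (b) 45.0 mg/h

Vd(total) = 125 kg × 2.9 L/kg = 362.5 L
LD = Vd × C = 362.5 × 12 = 4350 mg
CL = 0.693 × Vd / t½ = 0.693 × 362.5 / 67 = 3.749 L/h
Infusion rate = CL × Css = 3.749 × 12 = 44.99 mg/h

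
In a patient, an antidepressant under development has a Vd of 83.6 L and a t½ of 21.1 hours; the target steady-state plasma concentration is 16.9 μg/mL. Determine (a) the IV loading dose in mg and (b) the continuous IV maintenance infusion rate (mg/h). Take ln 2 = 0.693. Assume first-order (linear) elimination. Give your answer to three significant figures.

LD = Vd × C = 83.60 × 16.9 = 1413 mg
CL = 0.693 × Vd / t½ = 0.693 × 83.60 / 21.1 = 2.746 L/h
Infusion rate = CL × Css = 2.746 × 16.9 = 46.41 mg/h

(a) 1410 mg; (b) 46.4 mg/h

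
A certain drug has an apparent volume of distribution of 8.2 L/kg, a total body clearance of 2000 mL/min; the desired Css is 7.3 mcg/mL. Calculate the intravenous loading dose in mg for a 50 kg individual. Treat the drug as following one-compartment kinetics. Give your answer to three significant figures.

Vd = 8.2 L/kg × 50 kg = 410.0 L
LD = Vd × C = 410.0 × 7.300 = 2993 mg

2990 mg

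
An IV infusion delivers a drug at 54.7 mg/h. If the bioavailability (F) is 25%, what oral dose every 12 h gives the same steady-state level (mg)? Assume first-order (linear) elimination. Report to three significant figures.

To maintain the same Css, the systemic dosing rate must be unchanged: F·D/τ = infusion rate.
D = rate × τ / F = 54.7 × 12 / 0.25 = 2626 mg

2630 mg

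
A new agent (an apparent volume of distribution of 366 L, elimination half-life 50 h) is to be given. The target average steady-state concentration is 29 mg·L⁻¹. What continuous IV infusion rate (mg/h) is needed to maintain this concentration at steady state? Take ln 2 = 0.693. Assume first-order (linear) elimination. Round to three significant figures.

CL = 0.693 × Vd / t½ = 0.693 × 366.0 / 50 = 5.073 L/h
Infusion rate = CL × Css = 5.073 × 29 = 147.1 mg/h

147 mg/h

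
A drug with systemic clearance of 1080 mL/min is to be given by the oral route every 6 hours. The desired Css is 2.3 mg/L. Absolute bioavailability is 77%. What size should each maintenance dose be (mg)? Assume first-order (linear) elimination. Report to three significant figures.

1160 mg

CL = 1080 mL/min = 1080 × 0.06 = 64.80 L/h
D = CL × Css × τ / F = 64.80 × 2.3 × 6 / 0.77 = 1161 mg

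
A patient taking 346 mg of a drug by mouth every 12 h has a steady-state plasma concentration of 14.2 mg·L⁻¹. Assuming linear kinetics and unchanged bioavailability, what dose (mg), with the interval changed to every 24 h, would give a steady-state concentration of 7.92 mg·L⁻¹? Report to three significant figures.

For first-order elimination, Css ∝ F·D/(CL·τ); F and CL are unchanged, so Css ∝ D/τ.
D₂ = D₁ × (Css,target / Css,current) × (τ₂/τ₁) = 346 × (7.92/14.2) × (24/12) = 386.0 mg

386 mg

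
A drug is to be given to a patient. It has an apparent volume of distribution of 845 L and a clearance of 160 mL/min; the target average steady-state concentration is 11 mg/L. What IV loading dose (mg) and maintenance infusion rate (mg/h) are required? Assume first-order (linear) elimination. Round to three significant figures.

LD = Vd · C_target = 845.0 × 11 = 9295 mg
CL = 160 mL/min × 60/1000 = 9.600 L/h
Infusion rate = 9.600 L/h × 11 mg/L = 105.6 mg/h

(a) 9300 mg; (b) 106 mg/h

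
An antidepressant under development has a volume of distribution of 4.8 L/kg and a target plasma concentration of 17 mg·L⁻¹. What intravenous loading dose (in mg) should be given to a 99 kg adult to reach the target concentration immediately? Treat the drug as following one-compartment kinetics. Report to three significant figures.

Vd = 4.8 L/kg × 99 kg = 475.2 L
LD = Vd × C = 475.2 × 17.00 = 8078 mg

8080 mg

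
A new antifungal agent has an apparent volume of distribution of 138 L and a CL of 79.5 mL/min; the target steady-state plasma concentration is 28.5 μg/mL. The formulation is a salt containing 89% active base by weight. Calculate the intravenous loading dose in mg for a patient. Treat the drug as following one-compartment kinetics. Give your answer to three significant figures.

4420 mg

LD = Vd × C / S = 138.0 × 28.50 / 0.89 = 4419 mg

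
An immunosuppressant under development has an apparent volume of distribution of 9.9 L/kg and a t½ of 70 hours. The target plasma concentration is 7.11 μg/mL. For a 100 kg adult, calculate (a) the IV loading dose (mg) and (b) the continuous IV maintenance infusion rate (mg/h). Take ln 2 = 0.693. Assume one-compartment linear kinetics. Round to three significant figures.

Vd(total) = 100 kg × 9.9 L/kg = 990.0 L
LD = Vd × C = 990.0 × 7.11 = 7039 mg
CL = 0.693 × Vd / t½ = 0.693 × 990.0 / 70 = 9.801 L/h
Infusion rate = CL × Css = 9.801 × 7.11 = 69.69 mg/h

(a) 7040 mg; (b) 69.7 mg/h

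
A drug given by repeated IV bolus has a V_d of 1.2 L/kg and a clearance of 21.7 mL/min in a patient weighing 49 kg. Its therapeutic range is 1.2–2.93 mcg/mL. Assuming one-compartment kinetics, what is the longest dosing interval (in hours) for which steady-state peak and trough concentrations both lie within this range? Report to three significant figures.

40.3 h

Vd = 1.2 L/kg × 49 kg = 58.80 L
CL = 21.7 mL/min × 60/1000 = 1.302 L/h
k = CL / Vd = 1.302 / 58.80 = 0.02214 h⁻¹
Between IV bolus doses, concentration decays as C = C₀·e^(−kτ), so C_peak/C_trough = e^(kτ).
τ_max = ln(C_peak/C_trough) / k = ln(2.93/1.2) / 0.02214 = 0.8927 / 0.02214 = 40.32 h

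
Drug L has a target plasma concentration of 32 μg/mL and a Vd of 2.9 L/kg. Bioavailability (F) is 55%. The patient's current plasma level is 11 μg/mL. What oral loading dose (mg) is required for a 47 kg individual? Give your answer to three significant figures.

5200 mg

Vd(total) = 47 kg × 2.9 L/kg = 136.3 L
The loading dose fills Vd to the target concentration.
Concentration deficit ΔC = 32 − 11 = 21.00 mg/L
LD = Vd × ΔC / F = 136.3 × 21.00 / 0.55 = 5204 mg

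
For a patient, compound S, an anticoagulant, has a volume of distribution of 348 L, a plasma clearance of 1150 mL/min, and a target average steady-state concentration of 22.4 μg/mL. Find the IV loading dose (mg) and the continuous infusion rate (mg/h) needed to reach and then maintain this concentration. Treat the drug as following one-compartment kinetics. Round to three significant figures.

LD = Vd · C_target = 348.0 × 22.4 = 7795 mg
CL = 1150 mL/min × 60/1000 = 69.00 L/h
Maintenance: replace elimination → rate = CL × Css = 69.00 × 22.4 = 1546 mg/h

(a) 7800 mg; (b) 1550 mg/h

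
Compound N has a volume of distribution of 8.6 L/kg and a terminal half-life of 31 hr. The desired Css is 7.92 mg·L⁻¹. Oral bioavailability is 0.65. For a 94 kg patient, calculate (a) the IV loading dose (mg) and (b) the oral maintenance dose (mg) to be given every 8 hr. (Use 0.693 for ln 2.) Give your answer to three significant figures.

Total Vd = 8.6 × 94 = 808.4 L
LD = Vd × C = 808.4 × 7.92 = 6403 mg
CL = 0.693 × Vd / t½ = 0.693 × 808.4 / 31 = 18.07 L/h
D = CL × Css × τ / F = 18.07 × 7.92 × 8 / 0.65 = 1761 mg

(a) 6400 mg; (b) 1760 mg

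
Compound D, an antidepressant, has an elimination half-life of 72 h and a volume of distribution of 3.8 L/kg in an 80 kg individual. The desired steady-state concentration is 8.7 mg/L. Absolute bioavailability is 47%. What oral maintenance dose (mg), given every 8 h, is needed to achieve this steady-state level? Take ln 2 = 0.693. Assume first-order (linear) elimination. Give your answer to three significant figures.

Total Vd = 3.8 × 80 = 304.0 L
k = 0.693/72 = 0.009625 h⁻¹, so CL = k·Vd = 0.009625 × 304.0 = 2.926 L/h
D = CL × Css × τ / F = 2.926 × 8.7 × 8 / 0.47 = 433.3 mg

433 mg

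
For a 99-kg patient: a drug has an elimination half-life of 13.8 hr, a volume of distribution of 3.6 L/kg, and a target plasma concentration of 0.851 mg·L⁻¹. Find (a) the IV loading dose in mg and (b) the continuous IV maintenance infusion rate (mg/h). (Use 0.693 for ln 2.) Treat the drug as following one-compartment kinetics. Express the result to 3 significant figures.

(a) 303 mg; (b) 15.2 mg/h

Total Vd = 3.6 × 99 = 356.4 L
LD = Vd × C = 356.4 × 0.851 = 303.3 mg
CL = 0.693 × Vd / t½ = 0.693 × 356.4 / 13.8 = 17.90 L/h
Infusion rate = CL × Css = 17.90 × 0.851 = 15.23 mg/h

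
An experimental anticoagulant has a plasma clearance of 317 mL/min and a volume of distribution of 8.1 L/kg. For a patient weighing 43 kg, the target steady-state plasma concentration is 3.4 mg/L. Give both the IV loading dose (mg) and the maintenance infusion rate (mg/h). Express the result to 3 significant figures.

Vd = 8.1 L/kg × 43 kg = 348.3 L
Loading: fill Vd to C_target → 348.3 L × 3.4 mg/L = 1184 mg
Convert clearance: 317 mL/min × 60 min/h ÷ 1000 mL/L = 19.02 L/h
Maintenance: replace elimination → rate = CL × Css = 19.02 × 3.4 = 64.67 mg/h

(a) 1180 mg; (b) 64.7 mg/h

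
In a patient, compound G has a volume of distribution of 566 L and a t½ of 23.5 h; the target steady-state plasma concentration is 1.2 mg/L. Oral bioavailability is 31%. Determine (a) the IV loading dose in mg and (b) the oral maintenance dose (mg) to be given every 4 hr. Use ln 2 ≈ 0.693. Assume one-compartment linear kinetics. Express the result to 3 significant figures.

LD = Vd × C = 566.0 × 1.2 = 679.2 mg
CL = 0.693 × Vd / t½ = 0.693 × 566.0 / 23.5 = 16.69 L/h
D = CL × Css × τ / F = 16.69 × 1.2 × 4 / 0.31 = 258.4 mg

(a) 679 mg; (b) 258 mg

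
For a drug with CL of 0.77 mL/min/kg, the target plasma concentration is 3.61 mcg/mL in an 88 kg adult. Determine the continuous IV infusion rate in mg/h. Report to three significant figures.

14.7 mg/h

CL = 0.77 mL/min/kg × 88 kg = 67.76 mL/min = 67.76 × 60/1000 = 4.066 L/h
Rate = CL × Css = 4.066 × 3.61 = 14.68 mg/h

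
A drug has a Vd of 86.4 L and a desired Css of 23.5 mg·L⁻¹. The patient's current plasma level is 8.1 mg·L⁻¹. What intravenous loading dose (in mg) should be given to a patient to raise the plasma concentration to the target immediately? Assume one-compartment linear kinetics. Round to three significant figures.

1330 mg

Concentration deficit ΔC = 23.5 − 8.1 = 15.40 mg/L
LD = Vd × ΔC = 86.40 × 15.40 = 1331 mg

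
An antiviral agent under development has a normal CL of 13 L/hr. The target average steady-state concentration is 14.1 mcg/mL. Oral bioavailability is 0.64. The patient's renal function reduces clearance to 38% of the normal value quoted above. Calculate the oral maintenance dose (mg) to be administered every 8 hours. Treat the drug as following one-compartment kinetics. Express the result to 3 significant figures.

Patient clearance = 0.38 × 13.00 = 4.940 L/h
At steady state, dose per interval replaces the amount cleared in that interval: F·D/τ = CL·Css.
D = CL × Css × τ / F = 4.940 × 14.1 × 8 / 0.64 = 870.7 mg

871 mg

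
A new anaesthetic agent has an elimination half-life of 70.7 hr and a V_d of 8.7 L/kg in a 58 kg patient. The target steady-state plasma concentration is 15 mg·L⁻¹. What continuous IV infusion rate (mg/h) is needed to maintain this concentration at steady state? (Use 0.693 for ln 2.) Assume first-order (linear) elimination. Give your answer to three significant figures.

74.2 mg/h

Vd = 8.7 L/kg × 58 kg = 504.6 L
CL = 0.693 × Vd / t½ = 0.693 × 504.6 / 70.7 = 4.946 L/h
Infusion rate = CL × Css = 4.946 × 15 = 74.19 mg/h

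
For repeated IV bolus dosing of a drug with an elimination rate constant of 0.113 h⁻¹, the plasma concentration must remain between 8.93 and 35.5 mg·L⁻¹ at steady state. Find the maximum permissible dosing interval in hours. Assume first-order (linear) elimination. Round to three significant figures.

12.2 h

Between IV bolus doses, concentration decays as C = C₀·e^(−kτ), so C_peak/C_trough = e^(kτ).
τ_max = ln(C_peak/C_trough) / k = ln(35.5/8.93) / 0.1130 = 1.380 / 0.1130 = 12.21 h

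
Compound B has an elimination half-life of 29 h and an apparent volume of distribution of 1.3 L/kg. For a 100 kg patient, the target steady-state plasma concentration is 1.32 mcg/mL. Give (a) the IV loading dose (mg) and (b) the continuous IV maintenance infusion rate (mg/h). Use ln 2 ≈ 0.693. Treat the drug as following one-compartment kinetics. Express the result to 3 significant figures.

(a) 172 mg; (b) 4.10 mg/h

Total Vd = 1.3 × 100 = 130.0 L
LD = Vd × C = 130.0 × 1.32 = 171.6 mg
CL = 0.693 × Vd / t½ = 0.693 × 130.0 / 29 = 3.107 L/h
Infusion rate = CL × Css = 3.107 × 1.32 = 4.101 mg/h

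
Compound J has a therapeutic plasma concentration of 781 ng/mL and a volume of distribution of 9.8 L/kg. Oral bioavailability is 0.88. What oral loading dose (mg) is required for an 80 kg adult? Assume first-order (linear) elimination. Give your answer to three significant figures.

Vd = 9.8 L/kg × 80 kg = 784.0 L
C = 781 ng/mL = 0.7810 mg/L
LD = Vd × C / F = 784.0 × 0.7810 / 0.88 = 695.8 mg

696 mg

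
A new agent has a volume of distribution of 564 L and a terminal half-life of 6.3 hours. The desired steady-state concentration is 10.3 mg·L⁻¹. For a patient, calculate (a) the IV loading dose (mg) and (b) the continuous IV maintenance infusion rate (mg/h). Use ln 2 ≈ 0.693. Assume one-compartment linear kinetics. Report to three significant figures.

(a) 5810 mg; (b) 639 mg/h

LD = Vd × C = 564.0 × 10.3 = 5809 mg
CL = 0.693 × Vd / t½ = 0.693 × 564.0 / 6.3 = 62.04 L/h
Infusion rate = CL × Css = 62.04 × 10.3 = 639.0 mg/h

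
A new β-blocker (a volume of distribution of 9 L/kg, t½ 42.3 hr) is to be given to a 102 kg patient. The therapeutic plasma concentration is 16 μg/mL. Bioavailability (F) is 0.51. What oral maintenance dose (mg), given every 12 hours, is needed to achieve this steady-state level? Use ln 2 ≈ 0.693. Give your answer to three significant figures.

Vd = 9 L/kg × 102 kg = 918.0 L
CL = ln 2 · Vd / t½ = 0.693 × 918.0 / 42.3 = 15.04 L/h
D = CL × Css × τ / F = 15.04 × 16 × 12 / 0.51 = 5662 mg

5660 mg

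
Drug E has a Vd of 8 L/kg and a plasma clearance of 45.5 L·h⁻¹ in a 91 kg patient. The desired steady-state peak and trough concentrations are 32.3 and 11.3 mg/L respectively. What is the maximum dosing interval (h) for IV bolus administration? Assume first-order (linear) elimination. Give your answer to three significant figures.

Total Vd = 8 × 91 = 728.0 L
k = CL / Vd = 45.50 / 728.0 = 0.06250 h⁻¹
Between IV bolus doses, concentration decays as C = C₀·e^(−kτ), so C_peak/C_trough = e^(kτ).
τ_max = ln(C_peak/C_trough) / k = ln(32.3/11.3) / 0.06250 = 1.050 / 0.06250 = 16.80 h

16.8 h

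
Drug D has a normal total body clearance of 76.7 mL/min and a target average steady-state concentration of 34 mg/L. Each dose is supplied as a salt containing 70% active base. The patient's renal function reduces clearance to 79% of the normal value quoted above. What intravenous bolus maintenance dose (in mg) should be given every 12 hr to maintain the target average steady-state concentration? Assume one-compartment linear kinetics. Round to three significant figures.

2120 mg

CL = 76.7 mL/min = 76.7 × 0.06 = 4.602 L/h
Patient clearance = 0.79 × 4.602 = 3.636 L/h
At steady state, dose per interval replaces the amount cleared in that interval: S·D/τ = CL·Css.
D = CL × Css × τ / S = 3.636 × 34 × 12 / 0.7 = 2119 mg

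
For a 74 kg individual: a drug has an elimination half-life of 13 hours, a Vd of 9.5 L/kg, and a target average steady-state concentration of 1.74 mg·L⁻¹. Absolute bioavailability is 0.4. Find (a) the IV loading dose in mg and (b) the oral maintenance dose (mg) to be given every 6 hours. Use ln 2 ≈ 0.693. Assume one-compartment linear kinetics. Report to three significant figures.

Vd(total) = 74 kg × 9.5 L/kg = 703.0 L
LD = Vd × C = 703.0 × 1.74 = 1223 mg
CL = 0.693 × Vd / t½ = 0.693 × 703.0 / 13 = 37.48 L/h
D = CL × Css × τ / F = 37.48 × 1.74 × 6 / 0.4 = 978.2 mg

(a) 1220 mg; (b) 978 mg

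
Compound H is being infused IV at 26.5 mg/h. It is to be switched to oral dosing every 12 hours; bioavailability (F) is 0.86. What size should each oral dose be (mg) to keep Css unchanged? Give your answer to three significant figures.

To maintain the same Css, the systemic dosing rate must be unchanged: F·D/τ = infusion rate.
D = rate × τ / F = 26.5 × 12 / 0.86 = 369.8 mg

370 mg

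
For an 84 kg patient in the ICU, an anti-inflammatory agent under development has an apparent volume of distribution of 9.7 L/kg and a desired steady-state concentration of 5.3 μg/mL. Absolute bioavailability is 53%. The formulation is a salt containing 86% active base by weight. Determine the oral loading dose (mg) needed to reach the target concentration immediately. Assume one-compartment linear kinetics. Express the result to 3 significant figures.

9470 mg

Vd = 9.7 L/kg × 84 kg = 814.8 L
The loading dose fills Vd to the target concentration.
LD = Vd × C / F / S = 814.8 × 5.300 / 0.53 / 0.86 = 9474 mg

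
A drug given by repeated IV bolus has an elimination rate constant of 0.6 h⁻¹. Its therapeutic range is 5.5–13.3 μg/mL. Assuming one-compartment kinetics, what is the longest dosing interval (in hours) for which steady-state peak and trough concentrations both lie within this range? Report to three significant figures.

1.47 h

Between IV bolus doses, concentration decays as C = C₀·e^(−kτ), so C_peak/C_trough = e^(kτ).
τ_max = ln(C_peak/C_trough) / k = ln(13.3/5.5) / 0.6000 = 0.8830 / 0.6000 = 1.472 h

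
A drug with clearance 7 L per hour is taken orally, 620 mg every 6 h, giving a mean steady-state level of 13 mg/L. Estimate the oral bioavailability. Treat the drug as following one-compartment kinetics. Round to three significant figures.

F·D/τ = CL·Css at steady state → F = CL·Css·τ / D.
F = 7 × 13 × 6 / 620 = 0.881

0.881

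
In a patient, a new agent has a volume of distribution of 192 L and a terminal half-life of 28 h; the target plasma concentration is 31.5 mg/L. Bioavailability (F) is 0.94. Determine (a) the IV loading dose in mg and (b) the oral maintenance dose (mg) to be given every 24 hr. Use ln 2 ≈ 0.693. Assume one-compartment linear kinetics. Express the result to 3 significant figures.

LD = Vd × C = 192.0 × 31.5 = 6048 mg
CL = 0.693 × Vd / t½ = 0.693 × 192.0 / 28 = 4.752 L/h
D = CL × Css × τ / F = 4.752 × 31.5 × 24 / 0.94 = 3822 mg

(a) 6050 mg; (b) 3820 mg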